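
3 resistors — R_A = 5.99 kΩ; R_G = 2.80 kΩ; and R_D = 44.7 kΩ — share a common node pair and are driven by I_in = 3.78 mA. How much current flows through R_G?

Total conductance ΣG = 1/5.99 + 1/2.80 + 1/44.7 = 0.5465 (units of 1/kΩ).
By the current-divider rule, I = I_in · G_k/ΣG = 3.78 × 0.6536 = 2.470 mA.

I ≈ 2.47 mA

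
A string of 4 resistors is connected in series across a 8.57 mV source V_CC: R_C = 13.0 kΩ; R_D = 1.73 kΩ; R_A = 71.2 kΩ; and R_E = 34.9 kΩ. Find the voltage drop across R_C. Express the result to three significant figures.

V ≈ 0.922 mV

Total series resistance ΣR = 13.0 + 1.73 + 71.2 + 34.9 = 120.8 kΩ.
Voltage divider: V = V_CC · (13.00 / 120.8) = 8.57 × 0.1076 = 0.9220 mV.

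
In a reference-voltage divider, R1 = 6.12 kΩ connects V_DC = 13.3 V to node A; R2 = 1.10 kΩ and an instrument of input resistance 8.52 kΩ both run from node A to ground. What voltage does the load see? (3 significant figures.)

R2 ‖ R_L = (1.10 × 8.52)/(1.10 + 8.52) = 0.9742 kΩ.
Then V_out = V_DC · R2'/(R1 + R2') = 13.3 × 0.9742/7.094 = 1.826 V.

V_out ≈ 1.83 V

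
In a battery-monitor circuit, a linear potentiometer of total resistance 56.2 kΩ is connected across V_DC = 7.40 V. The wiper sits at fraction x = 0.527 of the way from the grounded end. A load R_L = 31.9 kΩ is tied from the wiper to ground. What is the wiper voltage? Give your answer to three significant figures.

The pot divides into 26.58 kΩ above the wiper and 29.62 kΩ below.
R_L loads the lower segment: effective lower R = 15.36 kΩ.
Loaded-divider output: V_out = 7.40 × 0.3662 = 2.710 V.

V_out ≈ 2.71 V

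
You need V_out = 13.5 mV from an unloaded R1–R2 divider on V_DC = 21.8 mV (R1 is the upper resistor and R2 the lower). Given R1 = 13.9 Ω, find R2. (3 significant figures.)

R2 ≈ 22.6 Ω

V_out/V_DC = R2/(R1+R2) = 0.6193.
Rearranging, R2 = R1·k/(1−k) = 13.9 × 1.627 = 22.61 Ω.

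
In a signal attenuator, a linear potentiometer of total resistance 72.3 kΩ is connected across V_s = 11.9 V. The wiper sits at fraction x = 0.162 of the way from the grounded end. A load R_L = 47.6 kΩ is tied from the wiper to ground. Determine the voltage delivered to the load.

V_out ≈ 1.60 V

Lower segment x·R_p = 11.71 kΩ; upper segment (1−x)·R_p = 60.59 kΩ.
(x·R_p) ‖ R_L = 9.400 kΩ.
Loaded-divider output: V_out = 11.9 × 0.1343 = 1.598 V.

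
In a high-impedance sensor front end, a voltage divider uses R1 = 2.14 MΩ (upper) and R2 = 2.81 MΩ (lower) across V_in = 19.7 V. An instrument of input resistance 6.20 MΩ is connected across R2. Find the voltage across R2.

V_out ≈ 9.35 V

First combine the lower leg with the load: R2 ‖ R_L = 1.934 MΩ.
Voltage divider with the loaded lower leg: V_out = 19.7 × 1.934/(2.14 + 1.934) = 19.7 × 0.4747 = 9.351 V.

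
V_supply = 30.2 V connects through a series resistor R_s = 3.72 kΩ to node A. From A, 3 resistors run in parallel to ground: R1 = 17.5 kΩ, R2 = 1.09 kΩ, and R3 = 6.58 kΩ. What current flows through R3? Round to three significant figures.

I ≈ 0.884 mA

Parallel bank: R_p = 1/(1/17.5 + 1/1.09 + 1/6.58) = 0.8877 kΩ.
Node voltage V_A = V_supply · R_p/(R_s + R_p) = 30.2 × 0.1926 = 5.818 V.
I(R3) = V_A / R3 = 5.818/6.58 = 0.8842 mA.
(Check via current divider: I_total = 6.554 mA; share G_k/ΣG = 0.1349 → same result.)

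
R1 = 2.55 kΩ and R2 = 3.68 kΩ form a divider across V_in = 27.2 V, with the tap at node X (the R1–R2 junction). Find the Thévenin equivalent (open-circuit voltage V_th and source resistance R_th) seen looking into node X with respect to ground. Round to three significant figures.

With X open, the divider is unloaded: V_th = 27.2 × 3.68/6.230 = 16.07 V.
Zeroing V_in shorts the top of R1 to ground, so R_th = R1 ‖ R2 = 1.506 kΩ.

V_th ≈ 16.1 V, R_th ≈ 1.51 kΩ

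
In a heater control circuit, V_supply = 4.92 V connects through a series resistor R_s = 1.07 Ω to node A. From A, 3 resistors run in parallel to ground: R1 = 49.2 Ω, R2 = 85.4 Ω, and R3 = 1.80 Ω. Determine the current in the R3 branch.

I ≈ 1.68 A

Combine the parallel branches: R_p = (1/49.2 + 1/85.4 + 1/1.80)⁻¹ = 1.702 Ω.
Node voltage V_A = V_supply · R_p/(R_s + R_p) = 4.92 × 0.6140 = 3.021 V.
Branch current I = V_A/R3 = 3.021/1.80 = 1.678 A.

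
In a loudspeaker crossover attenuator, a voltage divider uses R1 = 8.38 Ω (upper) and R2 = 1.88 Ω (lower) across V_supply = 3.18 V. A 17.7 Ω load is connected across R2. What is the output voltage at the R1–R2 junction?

R2 ‖ R_L = (1.88 × 17.7)/(1.88 + 17.7) = 1.699 Ω.
Then V_out = V_supply · R2'/(R1 + R2') = 3.18 × 1.699/10.08 = 0.5362 V.

V_out ≈ 0.536 V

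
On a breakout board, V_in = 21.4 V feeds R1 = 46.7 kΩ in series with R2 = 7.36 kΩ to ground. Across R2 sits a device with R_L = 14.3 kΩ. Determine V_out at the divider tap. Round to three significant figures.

V_out ≈ 2.02 V

The load sits in parallel with R2, giving an effective lower resistance R2' = R2·R_L/(R2+R_L) = 4.859 kΩ.
Voltage divider with the loaded lower leg: V_out = 21.4 × 4.859/(46.7 + 4.859) = 21.4 × 0.09424 = 2.017 V.
(Unloaded it would be 2.91 V; the load pulls it down.)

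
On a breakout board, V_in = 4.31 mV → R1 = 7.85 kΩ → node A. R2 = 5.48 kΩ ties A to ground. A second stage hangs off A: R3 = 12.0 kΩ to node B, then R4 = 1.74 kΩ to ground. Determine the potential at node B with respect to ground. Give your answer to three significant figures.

Looking into the second stage from A: R3 + R4 = 13.74 kΩ appears in parallel with R2.
Effective lower resistance at A: R2 ‖ 13.74 = 3.918 kΩ.
V_A = 4.31 × 3.918/(7.85 + 3.918) = 1.435 mV.
Stage 2 is unloaded, so V_B = V_A · R4/(R3+R4) = 1.435 × 1.74/13.74 = 0.1817 mV.

V_B ≈ 0.182 mV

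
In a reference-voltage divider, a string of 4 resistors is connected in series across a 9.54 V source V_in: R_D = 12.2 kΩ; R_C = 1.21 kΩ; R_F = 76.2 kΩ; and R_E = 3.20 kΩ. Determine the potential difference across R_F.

V ≈ 7.83 V

Total series resistance ΣR = 12.2 + 1.21 + 76.2 + 3.20 = 92.81 kΩ.
V = V_in · R/ΣR = 9.54 × 0.8210 = 7.833 V.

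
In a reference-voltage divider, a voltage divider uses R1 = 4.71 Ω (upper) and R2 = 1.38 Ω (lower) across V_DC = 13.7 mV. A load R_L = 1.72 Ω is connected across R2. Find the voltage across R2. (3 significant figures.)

V_out ≈ 1.92 mV

R2 ‖ R_L = (1.38 × 1.72)/(1.38 + 1.72) = 0.7657 Ω.
Now apply the divider: V_out = 13.7 × 0.1398 = 1.916 mV.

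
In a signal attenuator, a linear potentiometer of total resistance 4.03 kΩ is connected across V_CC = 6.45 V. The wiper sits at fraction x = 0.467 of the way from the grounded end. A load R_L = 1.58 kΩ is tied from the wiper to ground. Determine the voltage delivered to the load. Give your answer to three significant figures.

V_out ≈ 1.84 V

Split the track: R_lower = x·R_p = 1.882 kΩ, R_upper = (1−x)·R_p = 2.148 kΩ.
Lower segment in parallel with the load: 1.882 ‖ 1.58 = 0.8589 kΩ.
Then V_out = V_CC · 0.8589/(2.148 + 0.8589) = 1.842 V.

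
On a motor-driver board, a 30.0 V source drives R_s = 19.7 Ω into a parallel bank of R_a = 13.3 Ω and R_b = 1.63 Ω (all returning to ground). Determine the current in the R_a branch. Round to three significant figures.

Combine the parallel branches: R_p = (1/13.3 + 1/1.63)⁻¹ = 1.452 Ω.
V_A = 30.0 × 1.452/21.15 = 2.059 V.
I(R_a) = V_A / R_a = 2.059/13.3 = 0.1548 A.
(Check via current divider: I_total = 1.418 A; share G_k/ΣG = 0.1092 → same result.)

I ≈ 0.155 A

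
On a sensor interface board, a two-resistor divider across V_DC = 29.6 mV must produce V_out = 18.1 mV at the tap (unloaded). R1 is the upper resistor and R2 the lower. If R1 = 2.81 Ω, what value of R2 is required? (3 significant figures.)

R2 ≈ 4.42 Ω

V_out/V_DC = R2/(R1+R2) = 0.6115.
Rearranging, R2 = R1·k/(1−k) = 2.81 × 1.574 = 4.423 Ω.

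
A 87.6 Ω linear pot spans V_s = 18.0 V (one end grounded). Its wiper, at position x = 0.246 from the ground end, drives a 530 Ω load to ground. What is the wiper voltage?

V_out ≈ 4.30 V

Lower segment x·R_p = 21.55 Ω; upper segment (1−x)·R_p = 66.05 Ω.
Lower segment in parallel with the load: 21.55 ‖ 530 = 20.71 Ω.
V_out = 18.0 × 20.71/(66.05 + 20.71) = 4.296 V.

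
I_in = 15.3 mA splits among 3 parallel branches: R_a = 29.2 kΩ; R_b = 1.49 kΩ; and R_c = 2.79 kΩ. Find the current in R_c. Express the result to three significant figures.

ΣG = 1/29.2 + 1/1.49 + 1/2.79 = 1.064.
Current divider: I(R_c) = I_in · G_k/ΣG = 15.3 × (0.3584/1.064) = 15.3 × 0.3369 = 5.155 mA.

I ≈ 5.15 mA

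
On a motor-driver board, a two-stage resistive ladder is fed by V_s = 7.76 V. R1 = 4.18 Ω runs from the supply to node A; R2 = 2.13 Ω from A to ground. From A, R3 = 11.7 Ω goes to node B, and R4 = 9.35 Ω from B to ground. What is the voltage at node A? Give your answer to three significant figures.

Looking into the second stage from A: R3 + R4 = 21.05 Ω appears in parallel with R2.
Effective lower resistance at A: R2 ‖ 21.05 = 1.934 Ω.
So V_A = 7.76 × 0.3164 = 2.455 V.

V_A ≈ 2.45 V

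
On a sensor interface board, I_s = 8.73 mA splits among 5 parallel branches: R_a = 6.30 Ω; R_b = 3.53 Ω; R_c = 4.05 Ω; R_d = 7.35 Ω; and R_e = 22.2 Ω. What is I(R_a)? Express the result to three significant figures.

ΣG = 1/6.30 + 1/3.53 + 1/4.05 + 1/7.35 + 1/22.2 = 0.8700.
Current divider: I(R_a) = I_s · G_k/ΣG = 8.73 × (0.1587/0.8700) = 8.73 × 0.1824 = 1.593 mA.

I ≈ 1.59 mA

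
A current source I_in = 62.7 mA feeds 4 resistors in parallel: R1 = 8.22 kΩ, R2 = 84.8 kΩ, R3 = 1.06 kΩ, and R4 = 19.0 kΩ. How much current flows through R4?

Total conductance ΣG = 1/8.22 + 1/84.8 + 1/1.06 + 1/19.0 = 1.129 (units of 1/kΩ).
By the current-divider rule, I = I_in · G_k/ΣG = 62.7 × 0.04660 = 2.922 mA.

I ≈ 2.92 mA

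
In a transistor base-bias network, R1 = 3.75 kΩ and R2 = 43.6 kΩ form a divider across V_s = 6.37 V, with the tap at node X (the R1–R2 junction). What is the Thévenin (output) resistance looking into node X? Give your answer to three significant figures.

Zeroing V_s shorts the top of R1 to ground, so R_th = R1 ‖ R2 = 3.453 kΩ.

R_th ≈ 3.45 kΩ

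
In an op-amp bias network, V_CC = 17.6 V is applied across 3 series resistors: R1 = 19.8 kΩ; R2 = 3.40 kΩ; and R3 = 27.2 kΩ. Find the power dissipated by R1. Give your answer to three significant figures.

Series current I = V_CC/ΣR = 17.6/50.40 = 0.3492 mA.
V(R1) = I·R = 6.914 V; P = V·I = 6.914 × 0.3492 = 2.415 mW.

P ≈ 2.41 mW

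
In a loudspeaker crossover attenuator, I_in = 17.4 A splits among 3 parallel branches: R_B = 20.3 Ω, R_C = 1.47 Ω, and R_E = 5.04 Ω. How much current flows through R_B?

Total conductance ΣG = 1/20.3 + 1/1.47 + 1/5.04 = 0.9279 (units of 1/Ω).
R_B takes the fraction G_k/ΣG = 0.04926/0.9279 = 0.05309, so I = 17.4 × 0.05309 = 0.9237 A.

I ≈ 0.924 A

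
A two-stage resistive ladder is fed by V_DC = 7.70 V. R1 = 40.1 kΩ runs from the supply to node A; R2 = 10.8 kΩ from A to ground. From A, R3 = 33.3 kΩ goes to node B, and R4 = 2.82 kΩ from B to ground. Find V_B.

V_B ≈ 0.103 V

Node A sees R2 in parallel with the series input of stage 2, R3 + R4 = 36.12 kΩ.
Effective lower resistance at A: R2 ‖ 36.12 = 8.314 kΩ.
So V_A = 7.70 × 0.1717 = 1.322 V.
Then the unloaded second divider: V_B = V_A × R4/(R3+R4) = 1.322 × 0.07807 = 0.1032 V.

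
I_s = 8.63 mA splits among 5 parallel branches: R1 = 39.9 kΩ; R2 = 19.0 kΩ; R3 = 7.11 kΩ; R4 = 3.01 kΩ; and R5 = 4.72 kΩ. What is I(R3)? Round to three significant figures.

I ≈ 1.59 mA

ΣG = 1/39.9 + 1/19.0 + 1/7.11 + 1/3.01 + 1/4.72 = 0.7624.
R3 takes the fraction G_k/ΣG = 0.1406/0.7624 = 0.1845, so I = 8.63 × 0.1845 = 1.592 mA.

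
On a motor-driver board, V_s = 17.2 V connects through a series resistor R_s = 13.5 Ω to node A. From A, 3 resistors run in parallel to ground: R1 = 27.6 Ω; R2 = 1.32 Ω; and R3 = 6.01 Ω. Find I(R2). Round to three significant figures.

Combine the parallel branches: R_p = (1/27.6 + 1/1.32 + 1/6.01)⁻¹ = 1.041 Ω.
V_A by voltage divider: V_A = 17.2 × 1.041/(13.5 + 1.041) = 1.232 V.
I(R2) = V_A / R2 = 1.232/1.32 = 0.9332 A.

I ≈ 0.933 A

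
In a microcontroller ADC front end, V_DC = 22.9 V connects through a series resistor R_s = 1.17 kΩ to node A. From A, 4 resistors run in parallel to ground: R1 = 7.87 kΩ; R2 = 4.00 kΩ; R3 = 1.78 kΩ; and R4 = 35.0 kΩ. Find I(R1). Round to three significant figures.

I ≈ 1.36 mA

Combine the parallel branches: R_p = (1/7.87 + 1/4.00 + 1/1.78 + 1/35.0)⁻¹ = 1.034 kΩ.
V_A by voltage divider: V_A = 22.9 × 1.034/(1.17 + 1.034) = 10.74 V.
Branch current I = V_A/R1 = 10.74/7.87 = 1.365 mA.
(Equivalently: I_total = 10.39 mA, then current-divider fraction G_k/ΣG = 0.1313.)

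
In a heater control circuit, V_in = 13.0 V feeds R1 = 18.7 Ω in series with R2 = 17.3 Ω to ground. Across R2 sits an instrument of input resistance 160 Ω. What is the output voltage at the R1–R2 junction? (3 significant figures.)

First combine the lower leg with the load: R2 ‖ R_L = 15.61 Ω.
Voltage divider with the loaded lower leg: V_out = 13.0 × 15.61/(18.7 + 15.61) = 13.0 × 0.4550 = 5.915 V.
(Unloaded it would be 6.25 V; the load pulls it down.)

V_out ≈ 5.92 V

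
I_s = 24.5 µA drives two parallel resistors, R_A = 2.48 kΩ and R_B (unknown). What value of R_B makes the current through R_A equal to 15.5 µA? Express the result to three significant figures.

R_B ≈ 4.27 kΩ

Two-branch current divider: I_A = I_s · R_B/(R_A + R_B).
With f = 0.6327, R_B = R_A · f/(1−f) = 2.48 × 1.722 = 4.271 kΩ.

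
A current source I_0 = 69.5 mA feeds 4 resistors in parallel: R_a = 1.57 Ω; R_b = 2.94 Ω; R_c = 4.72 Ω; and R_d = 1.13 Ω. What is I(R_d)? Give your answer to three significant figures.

I ≈ 29.7 mA

Conductances: ΣG = 1/1.57 + 1/2.94 + 1/4.72 + 1/1.13 = 2.074 (1/Ω).
R_d takes the fraction G_k/ΣG = 0.8850/2.074 = 0.4267, so I = 69.5 × 0.4267 = 29.66 mA.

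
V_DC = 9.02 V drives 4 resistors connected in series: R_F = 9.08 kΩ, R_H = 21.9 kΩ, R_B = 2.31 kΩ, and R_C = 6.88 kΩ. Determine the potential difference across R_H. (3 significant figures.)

Total series resistance ΣR = 9.08 + 21.9 + 2.31 + 6.88 = 40.17 kΩ.
V = V_DC · R/ΣR = 9.02 × 0.5452 = 4.918 V.

V ≈ 4.92 V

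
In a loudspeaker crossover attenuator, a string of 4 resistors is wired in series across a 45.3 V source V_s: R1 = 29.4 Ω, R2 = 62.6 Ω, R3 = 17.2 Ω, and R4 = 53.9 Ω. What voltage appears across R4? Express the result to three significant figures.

ΣR = 29.4 + 62.6 + 17.2 + 53.9 = 163.1 Ω.
By the voltage-divider rule, V = 45.3 × 53.90/163.1 = 14.97 V.

V ≈ 15.0 V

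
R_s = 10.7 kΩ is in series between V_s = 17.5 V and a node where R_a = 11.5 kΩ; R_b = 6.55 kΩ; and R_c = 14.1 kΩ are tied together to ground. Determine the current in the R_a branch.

I ≈ 0.352 mA

Equivalent of the parallel group: R_p = 3.220 kΩ.
V_A by voltage divider: V_A = 17.5 × 3.220/(10.7 + 3.220) = 4.048 V.
Branch current I = V_A/R_a = 4.048/11.5 = 0.3520 mA.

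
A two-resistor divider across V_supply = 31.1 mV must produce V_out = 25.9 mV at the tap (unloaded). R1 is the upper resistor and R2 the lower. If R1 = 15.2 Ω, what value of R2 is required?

R2 ≈ 75.7 Ω

V_out/V_supply = R2/(R1+R2) = 0.8328.
R2 = R1 · 0.8328/(1 − 0.8328) = 75.71 Ω.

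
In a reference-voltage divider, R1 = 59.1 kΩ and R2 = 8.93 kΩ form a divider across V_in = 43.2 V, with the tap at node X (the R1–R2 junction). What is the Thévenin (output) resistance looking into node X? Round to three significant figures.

With V_in suppressed (replaced by a short), R_th = R1 ‖ R2 = (59.10 × 8.93)/(59.10 + 8.93) = 7.758 kΩ.

R_th ≈ 7.76 kΩ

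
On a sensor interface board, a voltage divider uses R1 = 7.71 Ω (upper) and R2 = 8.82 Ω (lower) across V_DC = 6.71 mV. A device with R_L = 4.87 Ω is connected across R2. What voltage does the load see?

R2 ‖ R_L = (8.82 × 4.87)/(8.82 + 4.87) = 3.138 Ω.
Then V_out = V_DC · R2'/(R1 + R2') = 6.71 × 3.138/10.85 = 1.941 mV.

V_out ≈ 1.94 mV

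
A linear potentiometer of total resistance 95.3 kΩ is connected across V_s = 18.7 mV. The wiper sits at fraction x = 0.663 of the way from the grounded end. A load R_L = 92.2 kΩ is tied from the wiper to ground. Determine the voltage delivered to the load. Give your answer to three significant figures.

The pot divides into 32.12 kΩ above the wiper and 63.18 kΩ below.
(x·R_p) ‖ R_L = 37.49 kΩ.
Then V_out = V_s · 37.49/(32.12 + 37.49) = 10.07 mV.

V_out ≈ 10.1 mV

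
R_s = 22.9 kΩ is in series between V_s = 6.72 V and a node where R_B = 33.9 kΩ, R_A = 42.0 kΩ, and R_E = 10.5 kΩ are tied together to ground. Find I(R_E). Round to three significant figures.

Parallel bank: R_p = 1/(1/33.9 + 1/42.0 + 1/10.5) = 6.732 kΩ.
V_A by voltage divider: V_A = 6.72 × 6.732/(22.9 + 6.732) = 1.527 V.
I(R_E) = V_A / R_E = 1.527/10.5 = 0.1454 mA.

I ≈ 0.145 mA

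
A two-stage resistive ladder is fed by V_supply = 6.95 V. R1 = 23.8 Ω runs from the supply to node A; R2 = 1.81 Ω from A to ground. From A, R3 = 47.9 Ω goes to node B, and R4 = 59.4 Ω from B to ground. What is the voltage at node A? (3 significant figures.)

The second stage (R3 + R4 = 107.3 Ω) loads node A in parallel with R2.
Effective lower resistance at A: R2 ‖ 107.3 = 1.780 Ω.
So V_A = 6.95 × 0.06958 = 0.4836 V.

V_A ≈ 0.484 V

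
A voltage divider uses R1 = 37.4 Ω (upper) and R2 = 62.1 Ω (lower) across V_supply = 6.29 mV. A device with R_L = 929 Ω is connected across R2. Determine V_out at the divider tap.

V_out ≈ 3.83 mV

The load sits in parallel with R2, giving an effective lower resistance R2' = R2·R_L/(R2+R_L) = 58.21 Ω.
Voltage divider with the loaded lower leg: V_out = 6.29 × 58.21/(37.4 + 58.21) = 6.29 × 0.6088 = 3.829 mV.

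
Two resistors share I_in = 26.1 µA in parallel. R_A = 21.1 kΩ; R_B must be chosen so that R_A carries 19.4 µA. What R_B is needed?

In a two-way split, I_A/I_in = R_B/(R_A + R_B).
With f = 0.7433, R_B = R_A · f/(1−f) = 21.1 × 2.896 = 61.10 kΩ.

R_B ≈ 61.1 kΩ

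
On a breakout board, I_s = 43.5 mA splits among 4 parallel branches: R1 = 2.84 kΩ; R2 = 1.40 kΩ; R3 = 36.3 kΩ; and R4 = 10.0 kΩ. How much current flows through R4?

Total conductance ΣG = 1/2.84 + 1/1.40 + 1/36.3 + 1/10.0 = 1.194 (units of 1/kΩ).
R4 takes the fraction G_k/ΣG = 0.1000/1.194 = 0.08376, so I = 43.5 × 0.08376 = 3.643 mA.

I ≈ 3.64 mA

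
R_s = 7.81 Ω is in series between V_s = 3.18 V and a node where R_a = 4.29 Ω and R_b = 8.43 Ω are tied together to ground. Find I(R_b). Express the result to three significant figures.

I ≈ 0.101 A

Equivalent of the parallel group: R_p = 2.843 Ω.
Node voltage V_A = V_s · R_p/(R_s + R_p) = 3.18 × 0.2669 = 0.8487 V.
I(R_b) = V_A / R_b = 0.8487/8.43 = 0.1007 A.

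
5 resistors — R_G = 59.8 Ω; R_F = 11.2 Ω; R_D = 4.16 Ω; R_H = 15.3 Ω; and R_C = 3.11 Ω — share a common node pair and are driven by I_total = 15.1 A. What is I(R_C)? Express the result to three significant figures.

Conductances: ΣG = 1/59.8 + 1/11.2 + 1/4.16 + 1/15.3 + 1/3.11 = 0.7333 (1/Ω).
R_C takes the fraction G_k/ΣG = 0.3215/0.7333 = 0.4385, so I = 15.1 × 0.4385 = 6.621 A.

I ≈ 6.62 A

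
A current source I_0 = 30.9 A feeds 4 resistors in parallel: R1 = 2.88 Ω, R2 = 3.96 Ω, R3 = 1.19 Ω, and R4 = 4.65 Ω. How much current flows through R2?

ΣG = 1/2.88 + 1/3.96 + 1/1.19 + 1/4.65 = 1.655.
R2 takes the fraction G_k/ΣG = 0.2525/1.655 = 0.1526, so I = 30.9 × 0.1526 = 4.714 A.

I ≈ 4.71 A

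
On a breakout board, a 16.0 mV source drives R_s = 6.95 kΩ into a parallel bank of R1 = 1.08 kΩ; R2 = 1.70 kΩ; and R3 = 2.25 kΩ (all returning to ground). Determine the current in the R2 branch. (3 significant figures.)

I ≈ 0.644 µA

Equivalent of the parallel group: R_p = 0.5106 kΩ.
V_A = 16.0 × 0.5106/7.461 = 1.095 mV.
Branch current I = V_A/R2 = 1.095/1.70 = 0.6441 µA.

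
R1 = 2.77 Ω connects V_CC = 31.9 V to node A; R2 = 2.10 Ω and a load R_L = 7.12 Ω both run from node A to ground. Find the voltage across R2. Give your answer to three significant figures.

R2 ‖ R_L = (2.10 × 7.12)/(2.10 + 7.12) = 1.622 Ω.
Voltage divider with the loaded lower leg: V_out = 31.9 × 1.622/(2.77 + 1.622) = 31.9 × 0.3693 = 11.78 V.

V_out ≈ 11.8 V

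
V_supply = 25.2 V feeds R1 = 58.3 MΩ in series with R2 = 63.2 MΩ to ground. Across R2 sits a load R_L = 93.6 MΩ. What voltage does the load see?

The load sits in parallel with R2, giving an effective lower resistance R2' = R2·R_L/(R2+R_L) = 37.73 MΩ.
Voltage divider with the loaded lower leg: V_out = 25.2 × 37.73/(58.3 + 37.73) = 25.2 × 0.3929 = 9.900 V.

V_out ≈ 9.90 V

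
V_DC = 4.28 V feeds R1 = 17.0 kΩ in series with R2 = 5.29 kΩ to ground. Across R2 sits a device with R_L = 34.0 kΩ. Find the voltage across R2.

V_out ≈ 0.908 V

R2 ‖ R_L = (5.29 × 34.0)/(5.29 + 34.0) = 4.578 kΩ.
Now apply the divider: V_out = 4.28 × 0.2122 = 0.9080 V.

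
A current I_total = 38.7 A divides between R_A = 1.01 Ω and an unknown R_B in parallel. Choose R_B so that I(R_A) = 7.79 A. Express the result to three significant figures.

In a two-way split, I_A/I_total = R_B/(R_A + R_B).
With f = 0.2013, R_B = R_A · f/(1−f) = 1.01 × 0.2520 = 0.2545 Ω.

R_B ≈ 0.255 Ω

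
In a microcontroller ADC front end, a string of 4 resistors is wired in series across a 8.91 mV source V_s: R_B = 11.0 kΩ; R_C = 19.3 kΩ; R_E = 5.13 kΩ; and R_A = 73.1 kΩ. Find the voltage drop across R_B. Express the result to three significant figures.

Series total: ΣR = 11.0 + 19.3 + 5.13 + 73.1 = 108.5 kΩ.
Voltage divider: V = V_s · (11.00 / 108.5) = 8.91 × 0.1014 = 0.9031 mV.

V ≈ 0.903 mV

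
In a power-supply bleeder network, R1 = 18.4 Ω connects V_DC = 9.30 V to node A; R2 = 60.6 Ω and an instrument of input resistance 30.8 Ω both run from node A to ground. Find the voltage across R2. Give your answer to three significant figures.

V_out ≈ 4.89 V

R2 ‖ R_L = (60.6 × 30.8)/(60.6 + 30.8) = 20.42 Ω.
Voltage divider with the loaded lower leg: V_out = 9.30 × 20.42/(18.4 + 20.42) = 9.30 × 0.5260 = 4.892 V.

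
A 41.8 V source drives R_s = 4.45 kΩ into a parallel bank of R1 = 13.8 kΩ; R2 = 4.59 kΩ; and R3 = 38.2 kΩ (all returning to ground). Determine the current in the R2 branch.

I ≈ 3.78 mA

Combine the parallel branches: R_p = (1/13.8 + 1/4.59 + 1/38.2)⁻¹ = 3.159 kΩ.
V_A = 41.8 × 3.159/7.609 = 17.36 V.
I(R2) = V_A / R2 = 17.36/4.59 = 3.781 mA.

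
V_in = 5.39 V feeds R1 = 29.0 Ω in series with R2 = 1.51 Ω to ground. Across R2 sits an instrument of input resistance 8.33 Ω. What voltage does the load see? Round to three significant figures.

V_out ≈ 0.228 V

First combine the lower leg with the load: R2 ‖ R_L = 1.278 Ω.
Now apply the divider: V_out = 5.39 × 0.04222 = 0.2276 V.
(Unloaded it would be 0.267 V; the load pulls it down.)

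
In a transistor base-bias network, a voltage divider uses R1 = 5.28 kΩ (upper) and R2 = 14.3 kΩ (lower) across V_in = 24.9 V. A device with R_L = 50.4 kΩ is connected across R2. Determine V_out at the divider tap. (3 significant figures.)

R2 ‖ R_L = (14.3 × 50.4)/(14.3 + 50.4) = 11.14 kΩ.
Now apply the divider: V_out = 24.9 × 0.6784 = 16.89 V.

V_out ≈ 16.9 V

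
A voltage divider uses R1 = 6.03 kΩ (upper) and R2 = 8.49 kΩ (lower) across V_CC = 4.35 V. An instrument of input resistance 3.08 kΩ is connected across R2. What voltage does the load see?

V_out ≈ 1.19 V

The load sits in parallel with R2, giving an effective lower resistance R2' = R2·R_L/(R2+R_L) = 2.260 kΩ.
Then V_out = V_CC · R2'/(R1 + R2') = 4.35 × 2.260/8.290 = 1.186 V.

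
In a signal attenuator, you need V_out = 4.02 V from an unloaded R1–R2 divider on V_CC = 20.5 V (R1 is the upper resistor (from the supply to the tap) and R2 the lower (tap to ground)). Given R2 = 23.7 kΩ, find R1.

R1 ≈ 97.2 kΩ

V_out/V_CC = R2/(R1+R2) = 0.1961.
So R1 = R2 · (V_CC/V_out − 1) = 23.7 × (20.5/4.02 − 1) = 23.7 × 4.100 = 97.16 kΩ.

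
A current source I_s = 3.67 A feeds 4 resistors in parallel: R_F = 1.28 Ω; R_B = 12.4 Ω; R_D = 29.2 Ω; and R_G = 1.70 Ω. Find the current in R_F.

ΣG = 1/1.28 + 1/12.4 + 1/29.2 + 1/1.70 = 1.484.
R_F takes the fraction G_k/ΣG = 0.7812/1.484 = 0.5263, so I = 3.67 × 0.5263 = 1.932 A.

I ≈ 1.93 A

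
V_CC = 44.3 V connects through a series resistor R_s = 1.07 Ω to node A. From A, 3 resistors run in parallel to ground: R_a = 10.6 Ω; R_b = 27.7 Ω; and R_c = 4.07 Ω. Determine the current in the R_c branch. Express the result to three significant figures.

Equivalent of the parallel group: R_p = 2.659 Ω.
V_A = 44.3 × 2.659/3.729 = 31.59 V.
I(R_c) = V_A / R_c = 31.59/4.07 = 7.761 A.
(Equivalently: I_total = 11.88 A, then current-divider fraction G_k/ΣG = 0.6532.)

I ≈ 7.76 A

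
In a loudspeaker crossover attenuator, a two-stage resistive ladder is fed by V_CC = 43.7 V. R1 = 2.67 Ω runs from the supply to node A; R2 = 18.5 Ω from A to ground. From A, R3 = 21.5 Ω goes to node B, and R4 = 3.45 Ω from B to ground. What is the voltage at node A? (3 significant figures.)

Node A sees R2 in parallel with the series input of stage 2, R3 + R4 = 24.95 Ω.
R2 ‖ (R3+R4) = 10.62 Ω.
First divider: V_A = V_CC · 10.62/(2.67 + 10.62) = 34.92 V.

V_A ≈ 34.9 V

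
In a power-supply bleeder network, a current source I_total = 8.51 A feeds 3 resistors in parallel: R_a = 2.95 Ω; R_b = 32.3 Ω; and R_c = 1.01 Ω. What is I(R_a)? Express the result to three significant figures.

Total conductance ΣG = 1/2.95 + 1/32.3 + 1/1.01 = 1.360 (units of 1/Ω).
R_a takes the fraction G_k/ΣG = 0.3390/1.360 = 0.2492, so I = 8.51 × 0.2492 = 2.121 A.

I ≈ 2.12 A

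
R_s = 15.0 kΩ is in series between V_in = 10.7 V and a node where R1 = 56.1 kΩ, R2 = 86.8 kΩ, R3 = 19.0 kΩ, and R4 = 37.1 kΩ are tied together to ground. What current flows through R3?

I ≈ 0.214 mA

Combine the parallel branches: R_p = (1/56.1 + 1/86.8 + 1/19.0 + 1/37.1)⁻¹ = 9.180 kΩ.
Node voltage V_A = V_in · R_p/(R_s + R_p) = 10.7 × 0.3797 = 4.062 V.
I(R3) = V_A / R3 = 4.062/19.0 = 0.2138 mA.
(Check via current divider: I_total = 0.4425 mA; share G_k/ΣG = 0.4832 → same result.)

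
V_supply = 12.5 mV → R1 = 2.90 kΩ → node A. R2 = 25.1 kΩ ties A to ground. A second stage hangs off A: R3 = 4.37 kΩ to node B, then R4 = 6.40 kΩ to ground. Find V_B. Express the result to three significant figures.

Node A sees R2 in parallel with the series input of stage 2, R3 + R4 = 10.77 kΩ.
Effective lower resistance at A: R2 ‖ 10.77 = 7.536 kΩ.
So V_A = 12.5 × 0.7221 = 9.027 mV.
V_B = V_A × 0.5942 = 5.364 mV.

V_B ≈ 5.36 mV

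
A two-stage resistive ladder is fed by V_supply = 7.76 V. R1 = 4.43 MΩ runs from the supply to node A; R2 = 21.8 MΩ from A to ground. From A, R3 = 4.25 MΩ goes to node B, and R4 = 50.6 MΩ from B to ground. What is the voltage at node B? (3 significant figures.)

Looking into the second stage from A: R3 + R4 = 54.85 MΩ appears in parallel with R2.
Effective lower resistance at A: R2 ‖ 54.85 = 15.60 MΩ.
So V_A = 7.76 × 0.7788 = 6.044 V.
V_B = V_A × 0.9225 = 5.575 V.

V_B ≈ 5.58 V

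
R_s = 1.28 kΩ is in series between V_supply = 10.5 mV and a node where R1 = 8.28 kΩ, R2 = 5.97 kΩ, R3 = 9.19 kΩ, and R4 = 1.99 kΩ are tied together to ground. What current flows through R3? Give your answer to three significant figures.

I ≈ 0.531 µA

Parallel bank: R_p = 1/(1/8.28 + 1/5.97 + 1/9.19 + 1/1.99) = 1.112 kΩ.
Node voltage V_A = V_supply · R_p/(R_s + R_p) = 10.5 × 0.4648 = 4.880 mV.
I(R3) = V_A / R3 = 4.880/9.19 = 0.5310 µA.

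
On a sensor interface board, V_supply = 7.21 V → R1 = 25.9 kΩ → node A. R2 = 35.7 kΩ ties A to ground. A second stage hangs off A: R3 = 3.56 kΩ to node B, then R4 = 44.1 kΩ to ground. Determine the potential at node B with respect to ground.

Node A sees R2 in parallel with the series input of stage 2, R3 + R4 = 47.66 kΩ.
R2 ‖ (R3+R4) = 20.41 kΩ.
V_A = 7.21 × 20.41/(25.9 + 20.41) = 3.178 V.
Then the unloaded second divider: V_B = V_A × R4/(R3+R4) = 3.178 × 0.9253 = 2.940 V.

V_B ≈ 2.94 V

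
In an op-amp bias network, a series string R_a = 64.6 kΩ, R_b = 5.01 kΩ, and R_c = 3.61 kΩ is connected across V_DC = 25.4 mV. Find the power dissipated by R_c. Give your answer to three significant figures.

Series current I = V_DC/ΣR = 25.4/73.22 = 0.3469 µA.
P(R_c) = I²·R_c = (0.3469)² × 3.61 = 0.4344 nW.

P ≈ 0.434 nW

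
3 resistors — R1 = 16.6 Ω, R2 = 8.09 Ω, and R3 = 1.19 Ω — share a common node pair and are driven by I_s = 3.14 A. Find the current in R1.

ΣG = 1/16.6 + 1/8.09 + 1/1.19 = 1.024.
R1 takes the fraction G_k/ΣG = 0.06024/1.024 = 0.05882, so I = 3.14 × 0.05882 = 0.1847 A.

I ≈ 0.185 A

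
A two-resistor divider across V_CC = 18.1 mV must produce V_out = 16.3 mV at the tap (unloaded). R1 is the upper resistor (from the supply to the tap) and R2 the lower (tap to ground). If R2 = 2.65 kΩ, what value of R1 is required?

R1 ≈ 0.293 kΩ

The divider ratio is R2/(R1+R2) = 16.3/18.1 = 0.9006.
Rearranging, R1 = R2·(1−k)/k = 2.65 × 0.1104 = 0.2926 kΩ.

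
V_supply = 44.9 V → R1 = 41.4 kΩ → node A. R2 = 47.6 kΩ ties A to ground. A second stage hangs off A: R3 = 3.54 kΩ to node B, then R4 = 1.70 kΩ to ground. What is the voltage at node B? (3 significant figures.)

Looking into the second stage from A: R3 + R4 = 5.240 kΩ appears in parallel with R2.
Effective lower resistance at A: R2 ‖ 5.240 = 4.720 kΩ.
So V_A = 44.9 × 0.1023 = 4.595 V.
Then the unloaded second divider: V_B = V_A × R4/(R3+R4) = 4.595 × 0.3244 = 1.491 V.

V_B ≈ 1.49 V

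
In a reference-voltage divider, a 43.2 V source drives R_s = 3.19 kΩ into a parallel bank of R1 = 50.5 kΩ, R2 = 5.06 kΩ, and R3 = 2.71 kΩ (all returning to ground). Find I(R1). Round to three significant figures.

Parallel bank: R_p = 1/(1/50.5 + 1/5.06 + 1/2.71) = 1.705 kΩ.
V_A by voltage divider: V_A = 43.2 × 1.705/(3.19 + 1.705) = 15.05 V.
Branch current I = V_A/R1 = 15.05/50.5 = 0.2980 mA.
(Equivalently: I_total = 8.825 mA, then current-divider fraction G_k/ΣG = 0.03377.)

I ≈ 0.298 mA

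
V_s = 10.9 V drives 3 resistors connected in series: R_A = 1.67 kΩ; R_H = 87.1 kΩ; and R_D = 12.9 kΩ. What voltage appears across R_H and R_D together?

V ≈ 10.7 V

Total series resistance ΣR = 1.67 + 87.1 + 12.9 = 101.7 kΩ.
R_{R_H..R_D} = 87.1 + 12.9 = 100.0 kΩ.
By the voltage-divider rule, V = 10.9 × 100.0/101.7 = 10.72 V.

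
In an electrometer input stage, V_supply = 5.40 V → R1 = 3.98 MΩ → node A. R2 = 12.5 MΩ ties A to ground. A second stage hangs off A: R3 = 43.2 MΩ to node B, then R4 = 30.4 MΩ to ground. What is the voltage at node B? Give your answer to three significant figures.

V_B ≈ 1.63 V

Node A sees R2 in parallel with the series input of stage 2, R3 + R4 = 73.60 MΩ.
R2 ‖ (R3+R4) = 10.69 MΩ.
So V_A = 5.40 × 0.7286 = 3.934 V.
V_B = V_A × 0.4130 = 1.625 V.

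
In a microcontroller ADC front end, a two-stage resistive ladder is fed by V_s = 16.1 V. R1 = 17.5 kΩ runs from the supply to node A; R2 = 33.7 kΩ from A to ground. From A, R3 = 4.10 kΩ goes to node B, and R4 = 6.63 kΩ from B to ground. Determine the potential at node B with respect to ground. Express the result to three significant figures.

V_B ≈ 3.16 V

Looking into the second stage from A: R3 + R4 = 10.73 kΩ appears in parallel with R2.
R2 ‖ (R3+R4) = 8.139 kΩ.
V_A = 16.1 × 8.139/(17.5 + 8.139) = 5.111 V.
V_B = V_A × 0.6179 = 3.158 V.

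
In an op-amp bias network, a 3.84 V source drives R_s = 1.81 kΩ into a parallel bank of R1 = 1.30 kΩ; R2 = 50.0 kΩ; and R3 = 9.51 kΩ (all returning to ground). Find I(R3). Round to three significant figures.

Equivalent of the parallel group: R_p = 1.118 kΩ.
V_A = 3.84 × 1.118/2.928 = 1.466 V.
Branch current I = V_A/R3 = 1.466/9.51 = 0.1542 mA.
(Check via current divider: I_total = 1.311 mA; share G_k/ΣG = 0.1176 → same result.)

I ≈ 0.154 mA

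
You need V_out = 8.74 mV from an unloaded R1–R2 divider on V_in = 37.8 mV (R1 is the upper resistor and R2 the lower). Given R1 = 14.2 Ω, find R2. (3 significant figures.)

R2 ≈ 4.27 Ω

Required fraction k = V_out/V_in = 0.2312.
R2 = R1 · 0.2312/(1 − 0.2312) = 4.271 Ω.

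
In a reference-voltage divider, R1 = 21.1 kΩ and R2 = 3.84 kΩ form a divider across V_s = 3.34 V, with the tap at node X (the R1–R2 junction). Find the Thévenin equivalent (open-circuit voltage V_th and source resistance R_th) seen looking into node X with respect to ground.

With X open, the divider is unloaded: V_th = 3.34 × 3.84/24.94 = 0.5143 V.
Looking into X with the source shorted: R_th = R1·R2/(R1+R2) = 21.10 × 3.84/24.94 = 3.249 kΩ.

V_th ≈ 0.514 V, R_th ≈ 3.25 kΩ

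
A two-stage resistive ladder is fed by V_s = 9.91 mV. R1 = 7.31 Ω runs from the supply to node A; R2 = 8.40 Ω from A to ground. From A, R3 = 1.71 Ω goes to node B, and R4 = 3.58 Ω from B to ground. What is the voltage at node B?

V_B ≈ 2.06 mV

Looking into the second stage from A: R3 + R4 = 5.290 Ω appears in parallel with R2.
Effective lower resistance at A: R2 ‖ 5.290 = 3.246 Ω.
First divider: V_A = V_s · 3.246/(7.31 + 3.246) = 3.047 mV.
Then the unloaded second divider: V_B = V_A × R4/(R3+R4) = 3.047 × 0.6767 = 2.062 mV.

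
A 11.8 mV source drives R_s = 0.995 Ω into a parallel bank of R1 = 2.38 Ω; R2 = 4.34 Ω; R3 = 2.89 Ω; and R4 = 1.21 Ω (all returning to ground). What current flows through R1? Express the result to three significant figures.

Equivalent of the parallel group: R_p = 0.5485 Ω.
V_A = 11.8 × 0.5485/1.544 = 4.193 mV.
Branch current I = V_A/R1 = 4.193/2.38 = 1.762 mA.

I ≈ 1.76 mA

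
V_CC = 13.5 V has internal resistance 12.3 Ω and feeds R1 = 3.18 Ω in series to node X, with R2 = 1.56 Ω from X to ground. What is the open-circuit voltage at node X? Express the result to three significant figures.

R1' = 12.3 + 3.18 = 15.48 Ω (source resistance + R1).
With X open, the divider is unloaded: V_th = 13.5 × 1.56/17.04 = 1.236 V.

V_th ≈ 1.24 V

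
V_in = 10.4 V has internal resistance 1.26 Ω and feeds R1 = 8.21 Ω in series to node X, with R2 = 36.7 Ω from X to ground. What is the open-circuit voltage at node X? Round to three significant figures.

V_th ≈ 8.27 V

R1' = 1.26 + 8.21 = 9.470 Ω (source resistance + R1).
V_th is the unloaded tap voltage: V_in · R2/(R1'+R2) = 10.4 × 0.7949 = 8.267 V.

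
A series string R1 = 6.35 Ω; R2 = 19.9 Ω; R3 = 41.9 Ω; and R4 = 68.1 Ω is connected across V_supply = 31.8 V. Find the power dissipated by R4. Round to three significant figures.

Series current I = V_supply/ΣR = 31.8/136.2 = 0.2334 A.
V(R4) = I·R = 15.89 V; P = V·I = 15.89 × 0.2334 = 3.710 W.

P ≈ 3.71 W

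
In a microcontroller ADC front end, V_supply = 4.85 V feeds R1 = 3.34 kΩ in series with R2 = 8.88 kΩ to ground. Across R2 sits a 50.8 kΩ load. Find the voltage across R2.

R2 ‖ R_L = (8.88 × 50.8)/(8.88 + 50.8) = 7.559 kΩ.
Voltage divider with the loaded lower leg: V_out = 4.85 × 7.559/(3.34 + 7.559) = 4.85 × 0.6935 = 3.364 V.

V_out ≈ 3.36 V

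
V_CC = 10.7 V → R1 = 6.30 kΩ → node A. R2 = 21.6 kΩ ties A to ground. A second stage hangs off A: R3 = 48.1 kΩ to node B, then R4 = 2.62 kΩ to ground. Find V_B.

V_B ≈ 0.390 V

Looking into the second stage from A: R3 + R4 = 50.72 kΩ appears in parallel with R2.
R2 ‖ (R3+R4) = 15.15 kΩ.
First divider: V_A = V_CC · 15.15/(6.30 + 15.15) = 7.557 V.
Then the unloaded second divider: V_B = V_A × R4/(R3+R4) = 7.557 × 0.05166 = 0.3904 V.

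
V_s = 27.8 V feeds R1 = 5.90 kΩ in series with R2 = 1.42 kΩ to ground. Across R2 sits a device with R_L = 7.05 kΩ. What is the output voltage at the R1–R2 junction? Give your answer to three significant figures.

The load sits in parallel with R2, giving an effective lower resistance R2' = R2·R_L/(R2+R_L) = 1.182 kΩ.
Voltage divider with the loaded lower leg: V_out = 27.8 × 1.182/(5.90 + 1.182) = 27.8 × 0.1669 = 4.640 V.

V_out ≈ 4.64 V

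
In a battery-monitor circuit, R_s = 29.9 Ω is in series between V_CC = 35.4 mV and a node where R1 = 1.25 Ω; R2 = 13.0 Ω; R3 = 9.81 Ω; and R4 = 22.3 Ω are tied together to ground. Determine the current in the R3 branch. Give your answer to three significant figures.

Parallel bank: R_p = 1/(1/1.25 + 1/13.0 + 1/9.81 + 1/22.3) = 0.9768 Ω.
V_A = 35.4 × 0.9768/30.88 = 1.120 mV.
I(R3) = V_A / R3 = 1.120/9.81 = 0.1142 mA.

I ≈ 0.114 mA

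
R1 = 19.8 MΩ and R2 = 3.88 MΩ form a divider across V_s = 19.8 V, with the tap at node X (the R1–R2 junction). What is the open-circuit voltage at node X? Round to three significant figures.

V_th ≈ 3.24 V

With X open, the divider is unloaded: V_th = 19.8 × 3.88/23.68 = 3.244 V.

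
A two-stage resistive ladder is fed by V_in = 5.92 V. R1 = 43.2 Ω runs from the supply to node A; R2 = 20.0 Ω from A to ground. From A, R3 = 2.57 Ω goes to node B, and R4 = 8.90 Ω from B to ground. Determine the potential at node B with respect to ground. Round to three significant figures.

V_B ≈ 0.663 V

The second stage (R3 + R4 = 11.47 Ω) loads node A in parallel with R2.
Effective lower resistance at A: R2 ‖ 11.47 = 7.289 Ω.
V_A = 5.92 × 7.289/(43.2 + 7.289) = 0.8547 V.
Stage 2 is unloaded, so V_B = V_A · R4/(R3+R4) = 0.8547 × 8.90/11.47 = 0.6632 V.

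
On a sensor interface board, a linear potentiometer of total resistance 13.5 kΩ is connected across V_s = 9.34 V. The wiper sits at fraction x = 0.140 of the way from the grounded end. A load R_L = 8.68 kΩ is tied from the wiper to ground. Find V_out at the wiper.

V_out ≈ 1.10 V

The pot divides into 11.61 kΩ above the wiper and 1.890 kΩ below.
R_L loads the lower segment: effective lower R = 1.552 kΩ.
Loaded-divider output: V_out = 9.34 × 0.1179 = 1.101 V.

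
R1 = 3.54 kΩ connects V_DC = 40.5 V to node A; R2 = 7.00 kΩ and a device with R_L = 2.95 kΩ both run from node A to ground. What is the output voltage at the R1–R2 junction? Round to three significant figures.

First combine the lower leg with the load: R2 ‖ R_L = 2.075 kΩ.
Now apply the divider: V_out = 40.5 × 0.3696 = 14.97 V.

V_out ≈ 15.0 V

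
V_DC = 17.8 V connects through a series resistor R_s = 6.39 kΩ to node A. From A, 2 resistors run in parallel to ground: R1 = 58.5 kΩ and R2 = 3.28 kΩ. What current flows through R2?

Parallel bank: R_p = 1/(1/58.5 + 1/3.28) = 3.106 kΩ.
V_A = 17.8 × 3.106/9.496 = 5.822 V.
I(R2) = V_A / R2 = 5.822/3.28 = 1.775 mA.

I ≈ 1.77 mA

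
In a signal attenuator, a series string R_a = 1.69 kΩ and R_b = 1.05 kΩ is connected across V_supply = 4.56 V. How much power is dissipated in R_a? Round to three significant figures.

P ≈ 4.68 mW

ΣR = 2.740 kΩ → I = 4.56/2.740 = 1.664 mA.
P = I²R = 2.770 × 1.69 = 4.681 mW.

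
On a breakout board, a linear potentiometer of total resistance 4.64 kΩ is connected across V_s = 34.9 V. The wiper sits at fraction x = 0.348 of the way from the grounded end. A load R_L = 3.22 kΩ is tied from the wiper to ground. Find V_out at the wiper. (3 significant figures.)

V_out ≈ 9.15 V

Split the track: R_lower = x·R_p = 1.615 kΩ, R_upper = (1−x)·R_p = 3.025 kΩ.
Lower segment in parallel with the load: 1.615 ‖ 3.22 = 1.075 kΩ.
V_out = 34.9 × 1.075/(3.025 + 1.075) = 9.153 V.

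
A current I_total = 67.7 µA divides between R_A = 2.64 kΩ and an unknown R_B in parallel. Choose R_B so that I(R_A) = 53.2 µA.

In a two-way split, I_A/I_total = R_B/(R_A + R_B).
53.2/67.7 = R_B/(R_A + R_B) → R_B = R_A · (0.7858)/(1 − 0.7858) = 2.64 × 3.669 = 9.686 kΩ.

R_B ≈ 9.69 kΩ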